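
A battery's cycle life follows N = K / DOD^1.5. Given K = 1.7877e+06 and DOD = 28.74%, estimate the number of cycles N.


DOD^1.5 = 154.07
N = K / DOD^1.5 = 1.7877e+06 / 154.07 = 11600

11600 cycles


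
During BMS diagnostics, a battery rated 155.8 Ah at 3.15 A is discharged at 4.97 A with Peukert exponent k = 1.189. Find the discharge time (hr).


Step 1: t_rated = C / I_rated = 155.8 / 3.15 = 49.46 hr
Step 2: ratio = 3.15 / 4.97 = 0.6338
Step 3: ratio^k = 0.6338^1.189 = 0.58146
Step 4: t = t_rated * ratio^k = 49.46 * 0.58146 = 28.76 hr

28.76 hr


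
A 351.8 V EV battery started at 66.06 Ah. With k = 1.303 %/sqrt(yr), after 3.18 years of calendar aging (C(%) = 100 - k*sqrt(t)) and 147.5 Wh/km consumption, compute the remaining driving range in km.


Step 1: capacity retention = 100 - 1.303 * sqrt(3.18) = 100 - 1.303 * 1.7833 = 97.676%
Step 2: C_now = 66.06 * 97.676/100 = 64.525 Ah
Step 3: E_pack = V * C_now = 351.8 * 64.525 = 22700 Wh
Step 4: range = E_pack / consumption = 22700 / 147.5 = 153.9 km

153.9 km


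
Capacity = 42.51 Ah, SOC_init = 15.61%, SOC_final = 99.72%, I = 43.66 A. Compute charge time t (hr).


delta_Ah = 42.51 * (99.72 - 15.61) / 100 = 35.755 Ah
t = delta_Ah / I = 35.755 / 43.66 = 0.8189 hr

0.8189 hr


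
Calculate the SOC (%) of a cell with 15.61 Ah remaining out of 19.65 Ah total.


SOC% = 15.61 / 19.65 * 100 = 79.44%

79.44%


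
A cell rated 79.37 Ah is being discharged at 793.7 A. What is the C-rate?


Rearranging: C_rate = 793.7 / 79.37 = 10C

10C


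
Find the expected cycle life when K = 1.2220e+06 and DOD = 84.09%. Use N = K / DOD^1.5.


DOD^1.5 = 771.11
N = K / DOD^1.5 = 1.2220e+06 / 771.11 = 1585

1585 cycles


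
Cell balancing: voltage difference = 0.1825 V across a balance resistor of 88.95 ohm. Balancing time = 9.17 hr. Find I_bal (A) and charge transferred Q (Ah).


I_bal = dV / R = 0.1825 / 88.95 = 0.0020517 A
Q = I_bal * t = 0.0020517 * 9.17 = 0.01881 Ah

I=0.0020517 A, Q=0.01881 Ah


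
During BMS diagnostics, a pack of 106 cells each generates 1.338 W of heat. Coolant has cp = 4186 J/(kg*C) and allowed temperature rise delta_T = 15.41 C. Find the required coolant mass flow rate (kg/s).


Step 1: Total heat Q = 106 * 1.338 W = 141.83 W
Step 2: denom = cp * dT = 4186 * 15.41 = 64506
Step 3: m_dot = 141.83 / 64506 = 0.002199 kg/s

0.002199 kg/s


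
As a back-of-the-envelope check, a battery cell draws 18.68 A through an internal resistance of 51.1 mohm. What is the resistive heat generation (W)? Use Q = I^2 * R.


Convert: R = 51.1 mohm = 0.0511 ohm
Q = I^2 * R = 18.68^2 * 0.0511 = 17.83 W

17.83 W


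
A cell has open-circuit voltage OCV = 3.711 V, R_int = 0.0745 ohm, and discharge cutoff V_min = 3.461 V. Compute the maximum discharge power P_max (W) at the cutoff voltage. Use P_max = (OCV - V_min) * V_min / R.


dV = OCV - V_min = 0.25 V (so I_max = dV / R)
P_max = dV * V_min / R = 0.25 * 3.461 / 0.0745 = 11.61 W

11.61 W


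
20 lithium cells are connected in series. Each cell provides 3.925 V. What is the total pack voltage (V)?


V_pack = n * V_cell = 20 * 3.925 = 78.5 V

78.5 V


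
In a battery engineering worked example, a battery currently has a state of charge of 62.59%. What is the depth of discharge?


Complement of SOC: DOD = 100% - 62.59% = 37.41%

37.41%


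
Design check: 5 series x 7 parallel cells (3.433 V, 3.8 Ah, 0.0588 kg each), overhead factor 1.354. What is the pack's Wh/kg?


Step 1: V_pack = 5 * 3.433 = 17.165 V
Step 2: C_pack = 7 * 3.8 = 26.6 Ah
Step 3: E_pack = V_pack * C_pack = 17.165 * 26.6 = 456.59 Wh
Step 4: m_pack = 5 * 7 * 0.0588 * 1.354 = 2.7865 kg
Step 5: ED = E_pack / m_pack = 456.59 / 2.7865 = 163.9 Wh/kg

163.9 Wh/kg


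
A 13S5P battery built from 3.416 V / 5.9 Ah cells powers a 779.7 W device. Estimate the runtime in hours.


Step 1: E_pack = Ns * V_cell * Np * C_cell = 13 * 3.416 * 5 * 5.9 = 1310 Wh
Step 2: t = E_pack / P = 1310 / 779.7 = 1.680 hr

1.680 hr


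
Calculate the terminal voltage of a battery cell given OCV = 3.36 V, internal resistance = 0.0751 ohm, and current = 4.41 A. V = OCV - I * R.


V = OCV - I*R = 3.36 - 4.41 * 0.0751 = 3.029 V

3.029 V


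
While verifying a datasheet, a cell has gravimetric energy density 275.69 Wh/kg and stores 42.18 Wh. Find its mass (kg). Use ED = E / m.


m = E / ED = 42.18 / 275.69 = 0.1530 kg

0.1530 kg


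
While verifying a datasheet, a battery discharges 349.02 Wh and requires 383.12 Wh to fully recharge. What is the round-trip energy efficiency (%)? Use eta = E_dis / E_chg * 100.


Round-trip efficiency = 349.02/383.12 * 100% = 91.10%

91.10%


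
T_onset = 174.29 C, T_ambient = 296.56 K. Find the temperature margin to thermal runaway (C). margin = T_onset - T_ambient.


Convert: T_ambient = 296.56 K = 23.41 C
margin = 174.29 - 23.41 = 150.88 C

150.88 C


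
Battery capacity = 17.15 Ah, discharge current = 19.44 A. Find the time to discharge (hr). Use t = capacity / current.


t = capacity / current = 17.15 / 19.44 = 0.8822 hr

0.8822 hr


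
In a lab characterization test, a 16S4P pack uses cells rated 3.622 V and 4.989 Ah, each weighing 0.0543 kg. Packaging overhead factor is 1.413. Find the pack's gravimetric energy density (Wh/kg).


Step 1: V_pack = 16 * 3.622 = 57.952 V
Step 2: C_pack = 4 * 4.989 = 19.956 Ah
Step 3: E_pack = V_pack * C_pack = 57.952 * 19.956 = 1156.5 Wh
Step 4: m_pack = 16 * 4 * 0.0543 * 1.413 = 4.9105 kg
Step 5: ED = E_pack / m_pack = 1156.5 / 4.9105 = 235.5 Wh/kg

235.5 Wh/kg


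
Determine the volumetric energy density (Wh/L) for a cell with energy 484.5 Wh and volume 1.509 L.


ED = E / V = 484.5 / 1.509 = 321.1 Wh/L

321.1 Wh/L


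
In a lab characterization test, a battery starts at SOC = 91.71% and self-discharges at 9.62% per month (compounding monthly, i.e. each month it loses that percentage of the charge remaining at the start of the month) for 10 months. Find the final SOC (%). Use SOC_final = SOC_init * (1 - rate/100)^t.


decay = (1 - 9.62/100)^10 = 0.36368
SOC_final = 91.71 * 0.36368 = 33.35%

33.35%


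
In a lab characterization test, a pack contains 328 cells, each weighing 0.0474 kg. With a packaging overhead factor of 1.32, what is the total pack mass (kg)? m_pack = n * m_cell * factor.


Cell mass sum = 328 * 0.0474 = 15.547 kg
With overhead 1.32: m_pack = 15.547 * 1.32 = 20.52 kg

20.52 kg


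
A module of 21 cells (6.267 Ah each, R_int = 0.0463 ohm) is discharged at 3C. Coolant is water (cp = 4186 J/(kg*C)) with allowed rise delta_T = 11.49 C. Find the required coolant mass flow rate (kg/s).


Step 1: I = 3 * 6.267 = 18.801 A
Step 2: Q_cell = I^2 * R = 18.801^2 * 0.0463 = 16.366 W
Step 3: Q_total = 21 * 16.366 = 343.69 W
Step 4: m_dot = Q_total / (cp * dT) = 343.69 / (4186 * 11.49) = 0.007146 kg/s

0.007146 kg/s


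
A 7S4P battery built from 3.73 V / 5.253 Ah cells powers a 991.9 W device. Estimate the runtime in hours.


Step 1: E_pack = Ns * V_cell * Np * C_cell = 7 * 3.73 * 4 * 5.253 = 548.62 Wh
Step 2: t = E_pack / P = 548.62 / 991.9 = 0.5531 hr

0.5531 hr


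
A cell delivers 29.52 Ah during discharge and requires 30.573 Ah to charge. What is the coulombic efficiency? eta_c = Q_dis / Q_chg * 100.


Coulombic efficiency = 29.52/30.573 * 100% = 96.56%

96.56%


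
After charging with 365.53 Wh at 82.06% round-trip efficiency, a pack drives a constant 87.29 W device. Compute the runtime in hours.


Step 1: E_discharge = eta/100 * E_charge = 82.06/100 * 365.53 = 299.95 Wh
Step 2: t = E_discharge / P = 299.95 / 87.29 = 3.436 hr

3.436 hr


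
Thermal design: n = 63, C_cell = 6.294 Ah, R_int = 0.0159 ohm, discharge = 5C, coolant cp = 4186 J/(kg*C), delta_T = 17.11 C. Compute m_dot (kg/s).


Step 1: I = 5 * 6.294 = 31.47 A
Step 2: Q_cell = I^2 * R = 31.47^2 * 0.0159 = 15.747 W
Step 3: Q_total = 63 * 15.747 = 992.06 W
Step 4: m_dot = Q_total / (cp * dT) = 992.06 / (4186 * 17.11) = 0.01385 kg/s

0.01385 kg/s


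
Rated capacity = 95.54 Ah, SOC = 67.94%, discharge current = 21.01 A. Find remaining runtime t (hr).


Step 1: remaining = SOC/100 * C_total = 67.94/100 * 95.54 = 64.91 Ah
Step 2: t = remaining / I = 64.91 / 21.01 = 3.089 hr

3.089 hr


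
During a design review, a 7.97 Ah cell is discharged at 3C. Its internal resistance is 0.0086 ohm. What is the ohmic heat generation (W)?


Step 1: I = C_rate * capacity = 3 * 7.97 = 23.91 A
Step 2: Q = I^2 * R = 23.91^2 * 0.0086 = 571.69 * 0.0086 = 4.917 W

4.917 W


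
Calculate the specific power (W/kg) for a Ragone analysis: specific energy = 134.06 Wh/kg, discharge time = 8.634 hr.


P_specific = E / t = 134.06 / 8.634 = 15.53 W/kg

15.53 W/kg


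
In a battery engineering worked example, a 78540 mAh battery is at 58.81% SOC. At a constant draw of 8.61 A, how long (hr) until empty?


Convert: C_total = 78540 mAh = 78.54 Ah
Step 1: remaining = SOC/100 * C_total = 58.81/100 * 78.54 = 46.189 Ah
Step 2: t = remaining / I = 46.189 / 8.61 = 5.365 hr

5.365 hr


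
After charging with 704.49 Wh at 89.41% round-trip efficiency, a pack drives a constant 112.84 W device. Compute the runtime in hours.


Step 1: E_discharge = eta/100 * E_charge = 89.41/100 * 704.49 = 629.88 Wh
Step 2: t = E_discharge / P = 629.88 / 112.84 = 5.582 hr

5.582 hr


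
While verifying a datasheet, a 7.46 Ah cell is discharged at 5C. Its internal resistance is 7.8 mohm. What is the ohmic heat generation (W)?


Convert: R = 7.8 mohm = 0.0078 ohm
Step 1: I = C_rate * capacity = 5 * 7.46 = 37.3 A
Step 2: Q = I^2 * R = 37.3^2 * 0.0078 = 1391.3 * 0.0078 = 10.85 W

10.85 W


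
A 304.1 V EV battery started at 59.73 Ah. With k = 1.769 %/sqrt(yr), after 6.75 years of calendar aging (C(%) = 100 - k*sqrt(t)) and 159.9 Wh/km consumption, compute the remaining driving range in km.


Step 1: capacity retention = 100 - 1.769 * sqrt(6.75) = 100 - 1.769 * 2.5981 = 95.404%
Step 2: C_now = 59.73 * 95.404/100 = 56.985 Ah
Step 3: E_pack = V * C_now = 304.1 * 56.985 = 17329 Wh
Step 4: range = E_pack / consumption = 17329 / 159.9 = 108.4 km

108.4 km


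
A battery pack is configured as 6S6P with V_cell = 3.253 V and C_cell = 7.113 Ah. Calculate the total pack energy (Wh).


V_pack = 6 * 3.253 = 19.518 V
C_pack = 6 * 7.113 = 42.678 Ah
E = V_pack * C_pack = 19.518 * 42.678 = 833.0 Wh

833.0 Wh


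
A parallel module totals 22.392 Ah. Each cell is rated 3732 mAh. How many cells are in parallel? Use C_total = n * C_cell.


Convert: C_cell = 3732 mAh = 3.732 Ah
n = C_total / C_cell = 22.392 / 3.732 = 6

6


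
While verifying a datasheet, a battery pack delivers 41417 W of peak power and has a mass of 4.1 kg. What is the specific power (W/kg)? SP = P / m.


Specific power = 41417 W / 4.1 kg = 10100 W/kg

10100 W/kg


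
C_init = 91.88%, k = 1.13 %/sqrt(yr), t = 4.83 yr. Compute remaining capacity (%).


sqrt(t) = sqrt(4.83) = 2.1977
C_final = 91.88 - 1.13 * 2.1977 = 89.40%

89.40%


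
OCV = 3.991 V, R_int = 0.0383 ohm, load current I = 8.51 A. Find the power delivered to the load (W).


Step 1: V_terminal = OCV - I*R = 3.991 - 8.51 * 0.0383 = 3.6651 V
Step 2: P_out = V_terminal * I = 3.6651 * 8.51 = 31.19 W

31.19 W


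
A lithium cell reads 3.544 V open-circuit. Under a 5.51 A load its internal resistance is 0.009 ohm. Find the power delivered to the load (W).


Step 1: V_terminal = OCV - I*R = 3.544 - 5.51 * 0.009 = 3.4944 V
Step 2: P_out = V_terminal * I = 3.4944 * 5.51 = 19.25 W

19.25 W


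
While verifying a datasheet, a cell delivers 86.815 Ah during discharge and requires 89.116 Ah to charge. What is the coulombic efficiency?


eta_c = Q_dis / Q_chg * 100 = 86.815 / 89.116 * 100 = 97.42%

97.42%


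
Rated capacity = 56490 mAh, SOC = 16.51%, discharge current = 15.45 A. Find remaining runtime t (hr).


Convert: C_total = 56490 mAh = 56.49 Ah
Step 1: remaining = SOC/100 * C_total = 16.51/100 * 56.49 = 9.3265 Ah
Step 2: t = remaining / I = 9.3265 / 15.45 = 0.6037 hr

0.6037 hr


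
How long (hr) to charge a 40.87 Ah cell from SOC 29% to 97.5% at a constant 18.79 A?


Step 1: dSOC = 97.5% - 29% = 68.5%
Step 2: delta_Ah = 40.87 * 68.5 / 100 = 27.996 Ah
Step 3: t = 27.996 / 18.79 = 1.490 hr

1.490 hr


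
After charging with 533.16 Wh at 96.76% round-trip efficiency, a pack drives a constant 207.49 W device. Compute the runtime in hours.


Step 1: E_discharge = eta/100 * E_charge = 96.76/100 * 533.16 = 515.89 Wh
Step 2: t = E_discharge / P = 515.89 / 207.49 = 2.486 hr

2.486 hr


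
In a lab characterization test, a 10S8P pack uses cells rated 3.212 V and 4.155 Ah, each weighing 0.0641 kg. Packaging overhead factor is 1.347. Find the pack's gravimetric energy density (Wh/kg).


Step 1: V_pack = 10 * 3.212 = 32.12 V
Step 2: C_pack = 8 * 4.155 = 33.24 Ah
Step 3: E_pack = V_pack * C_pack = 32.12 * 33.24 = 1067.7 Wh
Step 4: m_pack = 10 * 8 * 0.0641 * 1.347 = 6.9074 kg
Step 5: ED = E_pack / m_pack = 1067.7 / 6.9074 = 154.6 Wh/kg

154.6 Wh/kg


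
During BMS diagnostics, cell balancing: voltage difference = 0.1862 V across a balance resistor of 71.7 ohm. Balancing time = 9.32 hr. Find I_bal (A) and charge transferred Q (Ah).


First, Ohm's law: I_bal = 0.1862 V / 71.7 ohm = 0.0025969 A
Then Q = I * t = 0.0025969 A * 9.32 hr = 0.02420 Ah

I=0.0025969 A, Q=0.02420 Ah


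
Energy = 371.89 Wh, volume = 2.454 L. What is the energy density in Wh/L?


Volumetric ED = 371.89 Wh / 2.454 L = 151.5 Wh/L

151.5 Wh/L


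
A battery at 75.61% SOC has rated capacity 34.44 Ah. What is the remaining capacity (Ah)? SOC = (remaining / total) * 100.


remaining = SOC / 100 * total = 75.61 / 100 * 34.44 = 26.04 Ah

26.04 Ah


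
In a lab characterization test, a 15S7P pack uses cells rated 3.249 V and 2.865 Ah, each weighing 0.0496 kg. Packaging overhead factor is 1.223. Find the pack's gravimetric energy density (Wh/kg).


Step 1: V_pack = 15 * 3.249 = 48.735 V
Step 2: C_pack = 7 * 2.865 = 20.055 Ah
Step 3: E_pack = V_pack * C_pack = 48.735 * 20.055 = 977.38 Wh
Step 4: m_pack = 15 * 7 * 0.0496 * 1.223 = 6.3694 kg
Step 5: ED = E_pack / m_pack = 977.38 / 6.3694 = 153.4 Wh/kg

153.4 Wh/kg


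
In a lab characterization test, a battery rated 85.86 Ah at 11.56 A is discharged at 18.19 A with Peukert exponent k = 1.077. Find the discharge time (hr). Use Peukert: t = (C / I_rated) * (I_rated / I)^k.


Step 1: t_rated = C / I_rated = 85.86 / 11.56 = 7.4273 hr
Step 2: ratio = 11.56 / 18.19 = 0.63551
Step 3: ratio^k = 0.63551^1.077 = 0.61371
Step 4: t = t_rated * ratio^k = 7.4273 * 0.61371 = 4.558 hr

4.558 hr


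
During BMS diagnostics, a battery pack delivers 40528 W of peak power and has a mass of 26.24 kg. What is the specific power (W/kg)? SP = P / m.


SP = P / m = 40528 / 26.24 = 1545 W/kg

1545 W/kg


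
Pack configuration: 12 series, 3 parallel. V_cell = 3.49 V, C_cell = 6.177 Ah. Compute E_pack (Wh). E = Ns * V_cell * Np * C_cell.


E = Ns * Vcell * Np * Ccell = 12 * 3.49 * 3 * 6.177 = 776.1 Wh

776.1 Wh


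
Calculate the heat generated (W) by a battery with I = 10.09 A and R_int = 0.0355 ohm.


I^2 = 101.81
Q = 101.81 * 0.0355 = 3.614 W

3.614 W


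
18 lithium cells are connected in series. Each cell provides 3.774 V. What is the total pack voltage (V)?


V_pack = n * V_cell = 18 * 3.774 = 67.932 V

67.932 V


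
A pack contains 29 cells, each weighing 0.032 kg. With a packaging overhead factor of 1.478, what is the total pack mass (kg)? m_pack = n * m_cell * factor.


m_pack = n * m_cell * overhead = 29 * 0.032 * 1.478 = 1.372 kg

1.372 kg


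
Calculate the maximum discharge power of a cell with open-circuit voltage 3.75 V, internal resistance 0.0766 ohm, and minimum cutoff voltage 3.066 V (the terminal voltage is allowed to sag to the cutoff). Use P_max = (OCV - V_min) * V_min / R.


dV = OCV - V_min = 0.684 V (so I_max = dV / R)
P_max = dV * V_min / R = 0.684 * 3.066 / 0.0766 = 27.38 W

27.38 W


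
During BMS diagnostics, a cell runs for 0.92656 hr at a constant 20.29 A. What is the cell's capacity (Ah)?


C = I * t = 20.29 * 0.92656 = 18.80 Ah

18.80 Ah


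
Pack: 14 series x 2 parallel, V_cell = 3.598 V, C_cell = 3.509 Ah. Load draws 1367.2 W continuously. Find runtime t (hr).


Step 1: E_pack = Ns * V_cell * Np * C_cell = 14 * 3.598 * 2 * 3.509 = 353.51 Wh
Step 2: t = E_pack / P = 353.51 / 1367.2 = 0.2586 hr

0.2586 hr


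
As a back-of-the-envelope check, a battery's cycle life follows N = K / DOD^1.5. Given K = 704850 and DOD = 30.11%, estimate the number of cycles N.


DOD^1.5 = 165.22
N = K / DOD^1.5 = 704850 / 165.22 = 4266

4266 cycles


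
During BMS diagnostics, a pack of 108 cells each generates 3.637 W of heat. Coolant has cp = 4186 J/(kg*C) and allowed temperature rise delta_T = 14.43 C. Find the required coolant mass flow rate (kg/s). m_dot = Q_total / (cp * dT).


Q_total = 108 * 3.637 = 392.8 W
m_dot = Q_total / (cp * dT) = 392.8 / (4186 * 14.43) = 0.006503 kg/s

0.006503 kg/s


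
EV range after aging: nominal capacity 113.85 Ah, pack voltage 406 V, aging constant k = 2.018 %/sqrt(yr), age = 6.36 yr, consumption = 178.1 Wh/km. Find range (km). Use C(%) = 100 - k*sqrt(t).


Step 1: capacity retention = 100 - 2.018 * sqrt(6.36) = 100 - 2.018 * 2.5219 = 94.911%
Step 2: C_now = 113.85 * 94.911/100 = 108.06 Ah
Step 3: E_pack = V * C_now = 406 * 108.06 = 43872 Wh
Step 4: range = E_pack / consumption = 43872 / 178.1 = 246.3 km

246.3 km


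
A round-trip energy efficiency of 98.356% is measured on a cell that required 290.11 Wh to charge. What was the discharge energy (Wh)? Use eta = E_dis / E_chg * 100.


E_dis = eta/100 * E_chg = 98.356/100 * 290.11 = 285.3 Wh

285.3 Wh


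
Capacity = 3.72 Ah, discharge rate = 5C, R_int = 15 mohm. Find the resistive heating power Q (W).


Convert: R = 15 mohm = 0.015 ohm
Step 1: I = C_rate * capacity = 5 * 3.72 = 18.6 A
Step 2: Q = I^2 * R = 18.6^2 * 0.015 = 345.96 * 0.015 = 5.189 W

5.189 W


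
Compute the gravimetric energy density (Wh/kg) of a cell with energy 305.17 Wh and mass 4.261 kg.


ED = E / m = 305.17 / 4.261 = 71.62 Wh/kg

71.62 Wh/kg


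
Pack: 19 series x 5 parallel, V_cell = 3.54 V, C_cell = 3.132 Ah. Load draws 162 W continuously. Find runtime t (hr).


Step 1: E_pack = Ns * V_cell * Np * C_cell = 19 * 3.54 * 5 * 3.132 = 1053.3 Wh
Step 2: t = E_pack / P = 1053.3 / 162 = 6.502 hr

6.502 hr


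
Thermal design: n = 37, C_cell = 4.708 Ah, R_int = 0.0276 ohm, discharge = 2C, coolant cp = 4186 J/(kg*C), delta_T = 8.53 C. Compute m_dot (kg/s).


Step 1: I = 2 * 4.708 = 9.416 A
Step 2: Q_cell = I^2 * R = 9.416^2 * 0.0276 = 2.447 W
Step 3: Q_total = 37 * 2.447 = 90.539 W
Step 4: m_dot = Q_total / (cp * dT) = 90.539 / (4186 * 8.53) = 0.002536 kg/s

0.002536 kg/s


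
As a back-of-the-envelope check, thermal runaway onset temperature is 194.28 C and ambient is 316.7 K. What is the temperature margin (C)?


Convert: T_ambient = 316.7 K = 43.55 C
margin = 194.28 - 43.55 = 150.73 C

150.73 C


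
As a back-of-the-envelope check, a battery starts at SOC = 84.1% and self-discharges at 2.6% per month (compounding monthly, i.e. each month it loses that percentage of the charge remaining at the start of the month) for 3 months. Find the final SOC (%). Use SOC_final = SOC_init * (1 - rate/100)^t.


decay = (1 - 2.6/100)^3 = 0.92401
SOC_final = 84.1 * 0.92401 = 77.71%

77.71%


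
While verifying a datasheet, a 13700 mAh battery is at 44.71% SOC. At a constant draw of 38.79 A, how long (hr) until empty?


Convert: C_total = 13700 mAh = 13.7 Ah
Step 1: remaining = SOC/100 * C_total = 44.71/100 * 13.7 = 6.1253 Ah
Step 2: t = remaining / I = 6.1253 / 38.79 = 0.1579 hr

0.1579 hr


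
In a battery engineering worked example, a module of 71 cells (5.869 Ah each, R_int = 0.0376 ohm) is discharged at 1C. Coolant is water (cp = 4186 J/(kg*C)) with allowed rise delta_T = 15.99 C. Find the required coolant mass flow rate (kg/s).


Step 1: I = 1 * 5.869 = 5.869 A
Step 2: Q_cell = I^2 * R = 5.869^2 * 0.0376 = 1.2951 W
Step 3: Q_total = 71 * 1.2951 = 91.952 W
Step 4: m_dot = Q_total / (cp * dT) = 91.952 / (4186 * 15.99) = 0.001374 kg/s

0.001374 kg/s


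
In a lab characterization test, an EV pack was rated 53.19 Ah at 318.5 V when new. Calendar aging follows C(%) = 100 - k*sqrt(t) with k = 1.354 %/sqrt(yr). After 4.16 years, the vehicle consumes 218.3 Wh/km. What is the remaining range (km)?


Step 1: capacity retention = 100 - 1.354 * sqrt(4.16) = 100 - 1.354 * 2.0396 = 97.238%
Step 2: C_now = 53.19 * 97.238/100 = 51.721 Ah
Step 3: E_pack = V * C_now = 318.5 * 51.721 = 16473 Wh
Step 4: range = E_pack / consumption = 16473 / 218.3 = 75.46 km

75.46 km


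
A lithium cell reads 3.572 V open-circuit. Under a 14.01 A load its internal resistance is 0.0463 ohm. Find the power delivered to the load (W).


Step 1: V_terminal = OCV - I*R = 3.572 - 14.01 * 0.0463 = 2.9233 V
Step 2: P_out = V_terminal * I = 2.9233 * 14.01 = 40.96 W

40.96 W


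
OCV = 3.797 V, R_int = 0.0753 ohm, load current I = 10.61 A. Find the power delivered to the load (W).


Step 1: V_terminal = OCV - I*R = 3.797 - 10.61 * 0.0753 = 2.9981 V
Step 2: P_out = V_terminal * I = 2.9981 * 10.61 = 31.81 W

31.81 W


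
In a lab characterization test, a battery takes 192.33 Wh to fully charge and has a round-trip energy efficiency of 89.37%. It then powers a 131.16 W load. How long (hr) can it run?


Step 1: E_discharge = eta/100 * E_charge = 89.37/100 * 192.33 = 171.89 Wh
Step 2: t = E_discharge / P = 171.89 / 131.16 = 1.311 hr

1.311 hr


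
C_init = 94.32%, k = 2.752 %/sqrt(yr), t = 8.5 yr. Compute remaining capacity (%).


Step 1: sqrt(8.5 yr) = 2.9155
Step 2: drop = 2.752 * 2.9155 = 8.0235
Step 3: C_final = 94.32 - 8.0235 = 86.30%

86.30%


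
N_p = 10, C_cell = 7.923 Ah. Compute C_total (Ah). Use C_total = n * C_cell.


C_total = 10 * 7.923 = 79.23 Ah

79.23 Ah


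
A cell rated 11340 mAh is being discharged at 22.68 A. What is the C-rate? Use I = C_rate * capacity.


Convert: capacity = 11340 mAh = 11.34 Ah
C_rate = I / capacity = 22.68 / 11.34 = 2C

2C


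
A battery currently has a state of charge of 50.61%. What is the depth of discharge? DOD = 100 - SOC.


DOD = 100 - SOC = 100 - 50.61 = 49.39%

49.39%


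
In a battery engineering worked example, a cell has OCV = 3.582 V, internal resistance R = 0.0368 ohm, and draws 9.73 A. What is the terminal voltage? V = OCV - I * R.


V = OCV - I*R = 3.582 - 9.73 * 0.0368 = 3.224 V

3.224 V


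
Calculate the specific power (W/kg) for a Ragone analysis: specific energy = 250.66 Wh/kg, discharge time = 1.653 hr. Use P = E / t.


Specific power = 250.66 Wh/kg / 1.653 hr = 151.6 W/kg

151.6 W/kg


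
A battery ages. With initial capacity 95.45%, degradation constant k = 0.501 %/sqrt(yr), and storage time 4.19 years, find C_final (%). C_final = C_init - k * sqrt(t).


Step 1: sqrt(4.19 yr) = 2.0469
Step 2: drop = 0.501 * 2.0469 = 1.0255
Step 3: C_final = 95.45 - 1.0255 = 94.42%

94.42%


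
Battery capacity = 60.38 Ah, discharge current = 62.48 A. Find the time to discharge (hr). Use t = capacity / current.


Runtime = 60.38 Ah / 62.48 A = 0.9664 hr

0.9664 hr


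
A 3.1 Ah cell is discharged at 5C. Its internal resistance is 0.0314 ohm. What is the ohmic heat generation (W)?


Step 1: I = C_rate * capacity = 5 * 3.1 = 15.5 A
Step 2: Q = I^2 * R = 15.5^2 * 0.0314 = 240.25 * 0.0314 = 7.544 W

7.544 W


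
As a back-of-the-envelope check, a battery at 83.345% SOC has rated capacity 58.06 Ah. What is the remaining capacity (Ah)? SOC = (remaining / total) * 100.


remaining = SOC / 100 * total = 83.345 / 100 * 58.06 = 48.39 Ah

48.39 Ah


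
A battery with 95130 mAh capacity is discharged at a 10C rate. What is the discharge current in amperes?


Convert: capacity = 95130 mAh = 95.13 Ah
At 10C: I = 10 * 95.13 Ah = 951.3 A

951.3 A


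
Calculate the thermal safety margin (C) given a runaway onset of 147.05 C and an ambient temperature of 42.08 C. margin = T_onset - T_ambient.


Safety margin = 147.05 C - 42.08 C = 104.97 C

104.97 C


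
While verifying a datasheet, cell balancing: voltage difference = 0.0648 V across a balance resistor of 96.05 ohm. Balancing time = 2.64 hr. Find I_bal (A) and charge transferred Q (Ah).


First, Ohm's law: I_bal = 0.0648 V / 96.05 ohm = 6.7465e-04 A
Then Q = I * t = 6.7465e-04 A * 2.64 hr = 0.001781 Ah

I=6.7465e-04 A, Q=0.001781 Ah


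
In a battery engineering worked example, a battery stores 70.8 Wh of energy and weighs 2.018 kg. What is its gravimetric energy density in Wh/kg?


Specific energy = 70.8 Wh / 2.018 kg = 35.08 Wh/kg

35.08 Wh/kg


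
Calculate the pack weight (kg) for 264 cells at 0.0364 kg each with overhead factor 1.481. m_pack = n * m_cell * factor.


Cell mass sum = 264 * 0.0364 = 9.6096 kg
With overhead 1.481: m_pack = 9.6096 * 1.481 = 14.23 kg

14.23 kg


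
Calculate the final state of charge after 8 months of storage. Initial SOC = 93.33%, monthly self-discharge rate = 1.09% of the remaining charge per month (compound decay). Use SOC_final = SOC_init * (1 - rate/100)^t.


decay = (1 - 1.09/100)^8 = 0.91606
SOC_final = 93.33 * 0.91606 = 85.50%

85.50%


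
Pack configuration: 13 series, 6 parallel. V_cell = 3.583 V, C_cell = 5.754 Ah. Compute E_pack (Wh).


V_pack = 13 * 3.583 = 46.579 V
C_pack = 6 * 5.754 = 34.524 Ah
E = V_pack * C_pack = 46.579 * 34.524 = 1608 Wh

1608 Wh


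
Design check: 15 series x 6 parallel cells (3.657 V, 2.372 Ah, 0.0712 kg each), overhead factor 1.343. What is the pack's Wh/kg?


Step 1: V_pack = 15 * 3.657 = 54.855 V
Step 2: C_pack = 6 * 2.372 = 14.232 Ah
Step 3: E_pack = V_pack * C_pack = 54.855 * 14.232 = 780.7 Wh
Step 4: m_pack = 15 * 6 * 0.0712 * 1.343 = 8.6059 kg
Step 5: ED = E_pack / m_pack = 780.7 / 8.6059 = 90.72 Wh/kg

90.72 Wh/kg


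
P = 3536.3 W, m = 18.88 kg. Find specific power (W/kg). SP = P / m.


SP = P / m = 3536.3 / 18.88 = 187.3 W/kg

187.3 W/kg


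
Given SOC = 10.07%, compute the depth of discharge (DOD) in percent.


DOD = 100 - SOC = 100 - 10.07 = 89.93%

89.93%


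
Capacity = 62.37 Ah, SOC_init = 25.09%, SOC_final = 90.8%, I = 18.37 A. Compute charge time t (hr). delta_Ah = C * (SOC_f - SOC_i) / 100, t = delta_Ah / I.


Step 1: dSOC = 90.8% - 25.09% = 65.71%
Step 2: delta_Ah = 62.37 * 65.71 / 100 = 40.983 Ah
Step 3: t = 40.983 / 18.37 = 2.231 hr

2.231 hr


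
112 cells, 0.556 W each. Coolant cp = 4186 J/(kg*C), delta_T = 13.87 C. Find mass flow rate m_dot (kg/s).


Step 1: Total heat Q = 112 * 0.556 W = 62.272 W
Step 2: denom = cp * dT = 4186 * 13.87 = 58060
Step 3: m_dot = 62.272 / 58060 = 0.001073 kg/s

0.001073 kg/s


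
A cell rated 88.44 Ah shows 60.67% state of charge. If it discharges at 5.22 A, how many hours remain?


Step 1: remaining = SOC/100 * C_total = 60.67/100 * 88.44 = 53.657 Ah
Step 2: t = remaining / I = 53.657 / 5.22 = 10.28 hr

10.28 hr


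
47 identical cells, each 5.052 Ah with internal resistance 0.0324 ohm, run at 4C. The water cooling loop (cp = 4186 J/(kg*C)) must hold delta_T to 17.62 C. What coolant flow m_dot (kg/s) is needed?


Step 1: I = 4 * 5.052 = 20.208 A
Step 2: Q_cell = I^2 * R = 20.208^2 * 0.0324 = 13.231 W
Step 3: Q_total = 47 * 13.231 = 621.86 W
Step 4: m_dot = Q_total / (cp * dT) = 621.86 / (4186 * 17.62) = 0.008431 kg/s

0.008431 kg/s


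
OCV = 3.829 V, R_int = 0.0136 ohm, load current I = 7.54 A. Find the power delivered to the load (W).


Step 1: V_terminal = OCV - I*R = 3.829 - 7.54 * 0.0136 = 3.7265 V
Step 2: P_out = V_terminal * I = 3.7265 * 7.54 = 28.10 W

28.10 W


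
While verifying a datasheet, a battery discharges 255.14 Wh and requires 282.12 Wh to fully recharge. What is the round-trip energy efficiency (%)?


Round-trip efficiency = 255.14/282.12 * 100% = 90.44%

90.44%


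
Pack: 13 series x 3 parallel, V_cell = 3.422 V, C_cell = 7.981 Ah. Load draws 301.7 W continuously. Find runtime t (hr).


Step 1: E_pack = Ns * V_cell * Np * C_cell = 13 * 3.422 * 3 * 7.981 = 1065.1 Wh
Step 2: t = E_pack / P = 1065.1 / 301.7 = 3.530 hr

3.530 hr


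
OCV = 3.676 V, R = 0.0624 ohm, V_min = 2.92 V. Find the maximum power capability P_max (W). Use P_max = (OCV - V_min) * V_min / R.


P_max = (OCV - V_min) * V_min / R = (3.676 - 2.92) * 2.92 / 0.0624 = 0.756 * 2.92 / 0.0624 = 35.38 W

35.38 W


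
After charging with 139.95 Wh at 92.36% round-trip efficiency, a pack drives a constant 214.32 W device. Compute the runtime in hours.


Step 1: E_discharge = eta/100 * E_charge = 92.36/100 * 139.95 = 129.26 Wh
Step 2: t = E_discharge / P = 129.26 / 214.32 = 0.6031 hr

0.6031 hr


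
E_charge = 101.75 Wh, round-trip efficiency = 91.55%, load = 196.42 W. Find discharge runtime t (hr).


Step 1: E_discharge = eta/100 * E_charge = 91.55/100 * 101.75 = 93.152 Wh
Step 2: t = E_discharge / P = 93.152 / 196.42 = 0.4742 hr

0.4742 hr


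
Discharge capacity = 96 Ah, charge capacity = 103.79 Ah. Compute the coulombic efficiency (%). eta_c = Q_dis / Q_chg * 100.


eta_c = Q_dis / Q_chg * 100 = 96 / 103.79 * 100 = 92.49%

92.49%


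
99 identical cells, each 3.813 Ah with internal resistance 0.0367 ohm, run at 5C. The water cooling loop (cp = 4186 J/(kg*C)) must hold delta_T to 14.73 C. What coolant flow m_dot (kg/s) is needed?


Step 1: I = 5 * 3.813 = 19.065 A
Step 2: Q_cell = I^2 * R = 19.065^2 * 0.0367 = 13.34 W
Step 3: Q_total = 99 * 13.34 = 1320.7 W
Step 4: m_dot = Q_total / (cp * dT) = 1320.7 / (4186 * 14.73) = 0.02142 kg/s

0.02142 kg/s


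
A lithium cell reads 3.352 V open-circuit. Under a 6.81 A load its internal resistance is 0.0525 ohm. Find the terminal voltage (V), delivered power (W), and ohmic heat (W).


Step 1: V_terminal = OCV - I*R = 3.352 - 6.81 * 0.0525 = 2.9945 V
Step 2: P_out = V_terminal * I = 2.9945 * 6.81 = 20.39 W
Step 3: Q = I^2 * R = 6.81^2 * 0.0525 = 2.435 W

V=2.9945 V, P=20.39 W, Q=2.435 W


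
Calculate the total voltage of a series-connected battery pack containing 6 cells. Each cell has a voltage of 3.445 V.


Series voltages add: 6 * 3.445 V = 20.67 V

20.67 V


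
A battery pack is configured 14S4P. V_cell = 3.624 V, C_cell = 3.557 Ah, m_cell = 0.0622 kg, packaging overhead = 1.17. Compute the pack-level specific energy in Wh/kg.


Step 1: V_pack = 14 * 3.624 = 50.736 V
Step 2: C_pack = 4 * 3.557 = 14.228 Ah
Step 3: E_pack = V_pack * C_pack = 50.736 * 14.228 = 721.87 Wh
Step 4: m_pack = 14 * 4 * 0.0622 * 1.17 = 4.0753 kg
Step 5: ED = E_pack / m_pack = 721.87 / 4.0753 = 177.1 Wh/kg

177.1 Wh/kg


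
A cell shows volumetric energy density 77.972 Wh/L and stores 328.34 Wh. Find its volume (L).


V = E / ED = 328.34 / 77.972 = 4.211 L

4.211 L


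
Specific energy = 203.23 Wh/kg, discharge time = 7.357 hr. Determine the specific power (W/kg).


Specific power = 203.23 Wh/kg / 7.357 hr = 27.62 W/kg

27.62 W/kg


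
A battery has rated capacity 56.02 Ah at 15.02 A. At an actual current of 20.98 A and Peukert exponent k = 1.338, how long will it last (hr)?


t_rated = C / I_rated = 56.02 / 15.02 = 3.7297 hr
(I_rated/I)^k = (0.71592)^1.338 = 0.63945
t = t_rated * (I_rated/I)^k = 3.7297 * 0.63945 = 2.385 hr

2.385 hr


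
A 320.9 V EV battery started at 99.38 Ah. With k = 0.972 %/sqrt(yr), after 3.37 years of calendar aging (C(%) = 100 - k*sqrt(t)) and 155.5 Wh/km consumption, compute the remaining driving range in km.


Step 1: capacity retention = 100 - 0.972 * sqrt(3.37) = 100 - 0.972 * 1.8358 = 98.216%
Step 2: C_now = 99.38 * 98.216/100 = 97.607 Ah
Step 3: E_pack = V * C_now = 320.9 * 97.607 = 31322 Wh
Step 4: range = E_pack / consumption = 31322 / 155.5 = 201.4 km

201.4 km


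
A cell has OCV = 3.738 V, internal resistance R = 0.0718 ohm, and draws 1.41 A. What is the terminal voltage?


V = OCV - I*R = 3.738 - 1.41 * 0.0718 = 3.637 V

3.637 V


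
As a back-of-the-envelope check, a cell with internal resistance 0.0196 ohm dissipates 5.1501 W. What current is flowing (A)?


I = sqrt(Q / R) = sqrt(5.1501 / 0.0196) = sqrt(262.76) = 16.21 A

16.21 A


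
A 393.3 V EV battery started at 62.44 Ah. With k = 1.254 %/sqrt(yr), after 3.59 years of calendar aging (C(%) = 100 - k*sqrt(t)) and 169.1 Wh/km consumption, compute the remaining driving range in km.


Step 1: capacity retention = 100 - 1.254 * sqrt(3.59) = 100 - 1.254 * 1.8947 = 97.624%
Step 2: C_now = 62.44 * 97.624/100 = 60.956 Ah
Step 3: E_pack = V * C_now = 393.3 * 60.956 = 23974 Wh
Step 4: range = E_pack / consumption = 23974 / 169.1 = 141.8 km

141.8 km


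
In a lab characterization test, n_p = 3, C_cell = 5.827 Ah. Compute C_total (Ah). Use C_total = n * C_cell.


Parallel capacities add: 3 * 5.827 Ah = 17.481 Ah

17.481 Ah


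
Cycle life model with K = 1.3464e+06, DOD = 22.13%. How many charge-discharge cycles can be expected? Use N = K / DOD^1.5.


Step 1: DOD^1.5 = 22.13^1.5 = 104.11
Step 2: N = 1.3464e+06 / 104.11 = 12930 cycles

12930 cycles


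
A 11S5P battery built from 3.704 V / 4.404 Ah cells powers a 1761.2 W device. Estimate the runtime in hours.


Step 1: E_pack = Ns * V_cell * Np * C_cell = 11 * 3.704 * 5 * 4.404 = 897.18 Wh
Step 2: t = E_pack / P = 897.18 / 1761.2 = 0.5094 hr

0.5094 hr


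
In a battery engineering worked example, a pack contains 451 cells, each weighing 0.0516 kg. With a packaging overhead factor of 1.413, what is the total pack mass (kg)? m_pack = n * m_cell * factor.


m_pack = n * m_cell * overhead = 451 * 0.0516 * 1.413 = 32.88 kg

32.88 kg


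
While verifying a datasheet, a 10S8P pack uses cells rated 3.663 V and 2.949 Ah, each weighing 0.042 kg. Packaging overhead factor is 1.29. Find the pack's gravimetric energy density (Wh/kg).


Step 1: V_pack = 10 * 3.663 = 36.63 V
Step 2: C_pack = 8 * 2.949 = 23.592 Ah
Step 3: E_pack = V_pack * C_pack = 36.63 * 23.592 = 864.17 Wh
Step 4: m_pack = 10 * 8 * 0.042 * 1.29 = 4.3344 kg
Step 5: ED = E_pack / m_pack = 864.17 / 4.3344 = 199.4 Wh/kg

199.4 Wh/kg


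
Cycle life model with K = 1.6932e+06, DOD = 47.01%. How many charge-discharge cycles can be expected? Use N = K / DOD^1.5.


DOD^1.5 = 322.32
N = K / DOD^1.5 = 1.6932e+06 / 322.32 = 5253

5253 cycles


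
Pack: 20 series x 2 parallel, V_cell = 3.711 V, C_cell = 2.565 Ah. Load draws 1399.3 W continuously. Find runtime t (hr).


Step 1: E_pack = Ns * V_cell * Np * C_cell = 20 * 3.711 * 2 * 2.565 = 380.75 Wh
Step 2: t = E_pack / P = 380.75 / 1399.3 = 0.2721 hr

0.2721 hr


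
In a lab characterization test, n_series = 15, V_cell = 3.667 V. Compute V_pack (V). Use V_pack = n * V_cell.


V_pack = n * V_cell = 15 * 3.667 = 55.005 V

55.005 V


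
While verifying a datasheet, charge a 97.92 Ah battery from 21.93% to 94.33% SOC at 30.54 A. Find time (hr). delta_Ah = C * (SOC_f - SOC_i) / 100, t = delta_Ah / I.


delta_Ah = 97.92 * (94.33 - 21.93) / 100 = 70.894 Ah
t = delta_Ah / I = 70.894 / 30.54 = 2.321 hr

2.321 hr


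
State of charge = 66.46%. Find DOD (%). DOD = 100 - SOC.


DOD = 100 - SOC = 100 - 66.46 = 33.54%

33.54%


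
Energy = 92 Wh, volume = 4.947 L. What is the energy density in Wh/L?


ED = E / V = 92 / 4.947 = 18.60 Wh/L

18.60 Wh/L


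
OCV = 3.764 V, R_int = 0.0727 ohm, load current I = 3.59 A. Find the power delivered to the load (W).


Step 1: V_terminal = OCV - I*R = 3.764 - 3.59 * 0.0727 = 3.503 V
Step 2: P_out = V_terminal * I = 3.503 * 3.59 = 12.58 W

12.58 W


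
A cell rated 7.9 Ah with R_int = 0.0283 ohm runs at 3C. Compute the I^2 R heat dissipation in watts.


Step 1: I = C_rate * capacity = 3 * 7.9 = 23.7 A
Step 2: Q = I^2 * R = 23.7^2 * 0.0283 = 561.69 * 0.0283 = 15.90 W

15.90 W


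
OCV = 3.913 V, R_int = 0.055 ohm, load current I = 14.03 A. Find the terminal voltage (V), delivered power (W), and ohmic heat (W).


Step 1: V_terminal = OCV - I*R = 3.913 - 14.03 * 0.055 = 3.1414 V
Step 2: P_out = V_terminal * I = 3.1414 * 14.03 = 44.07 W
Step 3: Q = I^2 * R = 14.03^2 * 0.055 = 10.83 W

V=3.1414 V, P=44.07 W, Q=10.83 W


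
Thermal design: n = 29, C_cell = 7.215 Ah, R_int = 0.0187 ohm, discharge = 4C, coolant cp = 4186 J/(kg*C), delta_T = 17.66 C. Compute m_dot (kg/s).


Step 1: I = 4 * 7.215 = 28.86 A
Step 2: Q_cell = I^2 * R = 28.86^2 * 0.0187 = 15.575 W
Step 3: Q_total = 29 * 15.575 = 451.68 W
Step 4: m_dot = Q_total / (cp * dT) = 451.68 / (4186 * 17.66) = 0.006110 kg/s

0.006110 kg/s


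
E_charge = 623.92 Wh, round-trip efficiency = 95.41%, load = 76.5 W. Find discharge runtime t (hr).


Step 1: E_discharge = eta/100 * E_charge = 95.41/100 * 623.92 = 595.28 Wh
Step 2: t = E_discharge / P = 595.28 / 76.5 = 7.781 hr

7.781 hr


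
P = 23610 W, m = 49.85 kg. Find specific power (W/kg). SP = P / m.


Specific power = 23610 W / 49.85 kg = 473.6 W/kg

473.6 W/kg


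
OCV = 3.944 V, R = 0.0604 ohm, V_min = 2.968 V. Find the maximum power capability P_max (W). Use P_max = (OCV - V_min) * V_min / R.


P_max = (OCV - V_min) * V_min / R = (3.944 - 2.968) * 2.968 / 0.0604 = 0.976 * 2.968 / 0.0604 = 47.96 W

47.96 W


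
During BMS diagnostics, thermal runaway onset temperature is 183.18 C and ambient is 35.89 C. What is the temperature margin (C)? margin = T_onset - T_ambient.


Safety margin = 183.18 C - 35.89 C = 147.29 C

147.29 C


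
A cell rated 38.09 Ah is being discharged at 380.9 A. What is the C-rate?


Rearranging: C_rate = 380.9 / 38.09 = 10C

10C


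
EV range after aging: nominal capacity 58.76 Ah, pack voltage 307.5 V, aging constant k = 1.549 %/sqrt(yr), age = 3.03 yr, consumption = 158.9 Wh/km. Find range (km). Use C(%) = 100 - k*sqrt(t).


Step 1: capacity retention = 100 - 1.549 * sqrt(3.03) = 100 - 1.549 * 1.7407 = 97.304%
Step 2: C_now = 58.76 * 97.304/100 = 57.176 Ah
Step 3: E_pack = V * C_now = 307.5 * 57.176 = 17582 Wh
Step 4: range = E_pack / consumption = 17582 / 158.9 = 110.6 km

110.6 km


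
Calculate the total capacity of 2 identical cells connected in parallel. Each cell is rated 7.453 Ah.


Parallel capacities add: 2 * 7.453 Ah = 14.906 Ah

14.906 Ah


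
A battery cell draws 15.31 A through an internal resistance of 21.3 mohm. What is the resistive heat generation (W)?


Convert: R = 21.3 mohm = 0.0213 ohm
Q = I^2 * R = 15.31^2 * 0.0213 = 4.993 W

4.993 W


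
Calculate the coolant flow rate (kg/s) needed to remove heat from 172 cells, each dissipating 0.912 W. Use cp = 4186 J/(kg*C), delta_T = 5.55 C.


Step 1: Total heat Q = 172 * 0.912 W = 156.86 W
Step 2: denom = cp * dT = 4186 * 5.55 = 23232
Step 3: m_dot = 156.86 / 23232 = 0.006752 kg/s

0.006752 kg/s


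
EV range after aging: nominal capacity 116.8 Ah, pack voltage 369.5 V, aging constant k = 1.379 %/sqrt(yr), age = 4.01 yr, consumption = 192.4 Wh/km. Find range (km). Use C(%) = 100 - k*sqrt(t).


Step 1: capacity retention = 100 - 1.379 * sqrt(4.01) = 100 - 1.379 * 2.0025 = 97.239%
Step 2: C_now = 116.8 * 97.239/100 = 113.58 Ah
Step 3: E_pack = V * C_now = 369.5 * 113.58 = 41968 Wh
Step 4: range = E_pack / consumption = 41968 / 192.4 = 218.1 km

218.1 km


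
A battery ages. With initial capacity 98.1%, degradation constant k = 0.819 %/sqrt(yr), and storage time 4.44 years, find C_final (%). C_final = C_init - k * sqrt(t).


Step 1: sqrt(4.44 yr) = 2.1071
Step 2: drop = 0.819 * 2.1071 = 1.7257
Step 3: C_final = 98.1 - 1.7257 = 96.37%

96.37%


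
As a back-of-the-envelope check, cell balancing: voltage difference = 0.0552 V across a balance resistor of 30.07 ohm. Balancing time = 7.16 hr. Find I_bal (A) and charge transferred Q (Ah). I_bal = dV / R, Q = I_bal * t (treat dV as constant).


I_bal = dV / R = 0.0552 / 30.07 = 0.0018357 A
Q = I_bal * t = 0.0018357 * 7.16 = 0.01314 Ah

I=0.0018357 A, Q=0.01314 Ah


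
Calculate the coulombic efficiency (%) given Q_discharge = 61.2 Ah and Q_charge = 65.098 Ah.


Coulombic efficiency = 61.2/65.098 * 100% = 94.01%

94.01%
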